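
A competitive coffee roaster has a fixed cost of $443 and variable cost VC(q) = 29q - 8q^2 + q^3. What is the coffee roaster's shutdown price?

The firm shuts down when price falls below the minimum of average variable cost. AVC = VC/q = 29 - 8q + q^2.
dAVC/dq = -8 + 2q = 0 gives q = 4. min AVC = 29 - 8·4 + 4^2 = 13.
So the shutdown price is $13.

$13 per unit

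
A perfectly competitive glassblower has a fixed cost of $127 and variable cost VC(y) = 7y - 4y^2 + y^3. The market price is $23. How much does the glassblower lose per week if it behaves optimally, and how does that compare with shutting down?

AVC = 7 - 4y + y^2 has its minimum $3 at y = 2; price $23 clears that bar, so the firm operates.
With MC = 7 - 8y + 3y^2, P = MC on the upward-sloping part at y* = 4.
TR = 23·4 = 92. TC = 127 + 28 = 155. Profit = 92 − 155 = -$63.
By producing, the firm covers all variable cost plus $64 of fixed cost; shutting down would lose the full $127.

Profit = -$63 at y = 4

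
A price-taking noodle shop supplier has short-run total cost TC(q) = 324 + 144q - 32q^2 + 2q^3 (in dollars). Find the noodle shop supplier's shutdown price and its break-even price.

Shutdown price = $16; break-even price = $54

Shutdown price = min AVC. AVC = 144 - 32q + 2q^2, with vertex at q = 8 and minimum $16.
ATC = 324/q + 144 - 32q + 2q^2. Setting dATC/dq = −324/q^2 − 32 + 4q = 0 gives q = 9 (since 4·9^3 − 32·9^2 = 324).
min ATC = 324/9 + 144 − 32·9 + 2·9^2 = $54. That is the break-even price.
Between these two prices the firm operates at a loss; above $54 it earns a profit.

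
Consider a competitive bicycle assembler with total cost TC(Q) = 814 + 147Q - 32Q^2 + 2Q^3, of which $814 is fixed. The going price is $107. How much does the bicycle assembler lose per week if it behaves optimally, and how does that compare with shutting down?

Profit = -$14 at Q = 10

AVC = 147 - 32Q + 2Q^2; min AVC = $19 at Q = 8. Since P = $107 ≥ min AVC, the firm produces.
MC = 147 - 64Q + 6Q^2. Setting P = MC and taking the root on the rising branch gives Q* = 10.
TR = 107·10 = 1070. TC = 814 + 270 = 1084. Profit = 1070 − 1084 = -$14.
That loss of $14 beats the $814 the firm would lose by shutting down; producing recovers $800 of fixed cost.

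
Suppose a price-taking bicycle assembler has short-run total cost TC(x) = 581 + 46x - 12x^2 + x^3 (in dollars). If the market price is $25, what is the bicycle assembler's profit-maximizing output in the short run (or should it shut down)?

Variable cost is VC = 46x - 12x^2 + x^3, so AVC = VC/x = 46 - 12x + x^2 and MC = dTC/dx = 46 - 24x + 3x^2.
AVC hits its minimum where MC = AVC, at x = 6, giving min AVC = 46 - 12·6 + 6^2 = $10.
Because $25 ≥ $10, revenue can cover variable cost; the firm operates.
Set P = MC: 25 = 46 - 24x + 3x^2 → 21 - 24x + 3x^2 = 0. The roots are x = 1 and x = 7; the profit-maximizing output is on the rising part of MC, so x* = 7.
Check: AVC at x = 7 is $11 ≤ P, so revenue covers variable cost.
Profit = P·x − TC = 25·7 − 658 = -$483, a loss, but smaller than the $581 fixed cost the firm would lose by shutting down.

Produce at x = 7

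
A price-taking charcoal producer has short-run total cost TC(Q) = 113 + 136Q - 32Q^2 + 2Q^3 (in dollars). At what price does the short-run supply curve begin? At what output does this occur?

$8 per unit, at Q = 8

The firm shuts down when price falls below the minimum of average variable cost. AVC = VC/Q = 136 - 32Q + 2Q^2.
At the minimum of AVC, MC = AVC. MC = 136 - 64Q + 6Q^2; setting MC = AVC gives 4Q^2 - 32Q = 0, so Q = 8. min AVC = 8.
So the shutdown price is $8.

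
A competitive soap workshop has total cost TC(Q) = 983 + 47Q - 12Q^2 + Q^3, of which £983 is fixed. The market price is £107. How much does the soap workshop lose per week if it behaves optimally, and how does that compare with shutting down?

AVC = 47 - 12Q + Q^2 has its minimum £11 at Q = 6; price £107 clears that bar, so the firm operates.
MC = 47 - 24Q + 3Q^2. Setting P = MC and taking the root on the rising branch gives Q* = 10.
TR = 107·10 = 1070. TC = 983 + 270 = 1253. Profit = 1070 − 1253 = -£183.
Shutting down would mean losing the fixed cost of £983, so operating at a loss of £183 is better by £800.

Profit = -£183 at Q = 10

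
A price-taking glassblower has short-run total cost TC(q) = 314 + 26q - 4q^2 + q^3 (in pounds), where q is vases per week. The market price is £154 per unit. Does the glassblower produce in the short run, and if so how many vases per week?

Variable cost is VC = 26q - 4q^2 + q^3, so AVC = VC/q = 26 - 4q + q^2 and MC = dTC/dq = 26 - 8q + 3q^2.
The AVC parabola has its vertex at q = 4/2 = 2, where AVC = 26 - 4·2 + 2^2 = £22.
Because £154 ≥ £22, revenue can cover variable cost; the firm operates.
P = MC gives -128 - 8q + 3q^2 = 0, with roots -16/3 and 8. Take the larger (rising MC): q* = 8.
Check: AVC at q = 8 is £58 ≤ P, so revenue covers variable cost.
Profit = P·q − TC = 154·8 − 778 = £454.

Produce at q = 8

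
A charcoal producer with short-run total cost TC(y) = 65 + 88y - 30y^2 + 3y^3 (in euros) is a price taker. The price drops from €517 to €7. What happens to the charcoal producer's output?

MC = 88 - 60y + 9y^2; the shutdown threshold is min AVC = €13 (at y = 5).
With P = €517 above the shutdown price, P = MC gives y = 11.
At P = €7 < min AVC = €13, price no longer covers variable cost at any output, so the firm shuts down: y = 0.

Output falls from 11 to 0 (the firm shuts down)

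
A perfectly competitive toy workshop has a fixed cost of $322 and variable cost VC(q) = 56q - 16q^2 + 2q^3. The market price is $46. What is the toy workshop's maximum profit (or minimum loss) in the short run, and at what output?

Profit = -$222 at q = 5

AVC = 56 - 16q + 2q^2 has its minimum $24 at q = 4; price $46 clears that bar, so the firm operates.
With MC = 56 - 32q + 6q^2, P = MC on the upward-sloping part at q* = 5.
TR = 46·5 = 230. TC = 322 + 130 = 452. Profit = 230 − 452 = -$222.
That loss of $222 beats the $322 the firm would lose by shutting down; producing recovers $100 of fixed cost.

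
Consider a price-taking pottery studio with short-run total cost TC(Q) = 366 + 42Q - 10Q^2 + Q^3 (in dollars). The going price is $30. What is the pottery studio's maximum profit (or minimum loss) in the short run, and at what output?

Profit = -$294 at Q = 6

AVC = 42 - 10Q + Q^2 has its minimum $17 at Q = 5; price $30 clears that bar, so the firm operates.
With MC = 42 - 20Q + 3Q^2, P = MC on the upward-sloping part at Q* = 6.
TR = 30·6 = 180. TC = 366 + 108 = 474. Profit = 180 − 474 = -$294.
Shutting down would mean losing the fixed cost of $366, so operating at a loss of $294 is better by $72.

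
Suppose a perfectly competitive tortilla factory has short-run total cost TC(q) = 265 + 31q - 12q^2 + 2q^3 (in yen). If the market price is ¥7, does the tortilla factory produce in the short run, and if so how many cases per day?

From TC, MC = TC'(q) = 31 - 24q + 6q^2 and AVC = VC/q = 31 - 12q + 2q^2.
The AVC parabola has its vertex at q = 12/4 = 3, where AVC = 31 - 12·3 + 2·3^2 = ¥13.
With P < min AVC (¥7 < ¥13), every unit sold adds to the loss.
Shutting down limits the loss to fixed cost, ¥265.

Shut down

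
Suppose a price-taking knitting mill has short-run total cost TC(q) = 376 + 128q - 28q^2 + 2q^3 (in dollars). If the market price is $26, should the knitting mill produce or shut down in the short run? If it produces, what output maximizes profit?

From TC, MC = TC'(q) = 128 - 56q + 6q^2 and AVC = VC/q = 128 - 28q + 2q^2.
AVC hits its minimum where MC = AVC, at q = 7, giving min AVC = 128 - 28·7 + 2·7^2 = $30.
P = $26 lies below min AVC = $30; no output level covers variable cost.
Best response: produce nothing and absorb the $376 fixed cost.

Shut down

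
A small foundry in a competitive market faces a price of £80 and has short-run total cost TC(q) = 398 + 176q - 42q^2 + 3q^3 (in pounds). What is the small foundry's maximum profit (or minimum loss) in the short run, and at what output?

AVC = 176 - 42q + 3q^2; min AVC = £29 at q = 7. Since P = £80 ≥ min AVC, the firm produces.
With MC = 176 - 84q + 9q^2, P = MC on the upward-sloping part at q* = 8.
TR = 80·8 = 640. TC = 398 + 256 = 654. Profit = 640 − 654 = -£14.
That loss of £14 beats the £398 the firm would lose by shutting down; producing recovers £384 of fixed cost.

Profit = -£14 at q = 8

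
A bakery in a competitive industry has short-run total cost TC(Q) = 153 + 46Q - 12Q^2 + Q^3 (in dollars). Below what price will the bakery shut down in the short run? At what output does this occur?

$10 per unit, at Q = 6

Short-run supply begins at min AVC. From VC = 46Q - 12Q^2 + Q^3, AVC = 46 - 12Q + Q^2.
dAVC/dQ = -12 + 2Q = 0 gives Q = 6. min AVC = 46 - 12·6 + 6^2 = 10.
So the shutdown price is $10.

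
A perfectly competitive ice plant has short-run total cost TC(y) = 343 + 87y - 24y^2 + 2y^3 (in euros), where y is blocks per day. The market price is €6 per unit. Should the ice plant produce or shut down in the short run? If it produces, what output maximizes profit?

Strip out fixed cost: VC = 87y - 24y^2 + 2y^3. Then AVC = 87 - 24y + 2y^2 and MC = 87 - 48y + 6y^2.
The AVC parabola has its vertex at y = 24/4 = 6, where AVC = 87 - 24·6 + 2·6^2 = €15.
Since P = €6 < min AVC = €15, price fails to cover variable cost at any output.
The firm minimizes its loss by shutting down and losing only its fixed cost of €343.

Shut down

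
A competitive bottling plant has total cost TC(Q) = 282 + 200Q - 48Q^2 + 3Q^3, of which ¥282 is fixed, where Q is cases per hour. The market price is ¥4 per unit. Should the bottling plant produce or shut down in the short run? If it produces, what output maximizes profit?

From TC, MC = TC'(Q) = 200 - 96Q + 9Q^2 and AVC = VC/Q = 200 - 48Q + 3Q^2.
AVC hits its minimum where MC = AVC, at Q = 8, giving min AVC = 200 - 48·8 + 3·8^2 = ¥8.
P = ¥4 lies below min AVC = ¥8; no output level covers variable cost.
Best response: produce nothing and absorb the ¥282 fixed cost.

Shut down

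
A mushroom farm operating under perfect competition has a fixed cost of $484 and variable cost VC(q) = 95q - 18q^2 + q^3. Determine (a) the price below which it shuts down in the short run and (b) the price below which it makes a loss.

Shutdown price = min AVC. AVC = 95 - 18q + q^2, with vertex at q = 9 and minimum $14.
ATC = 484/q + 95 - 18q + q^2. Setting dATC/dq = −484/q^2 − 18 + 2q = 0 gives q = 11 (since 2·11^3 − 18·11^2 = 484).
min ATC = 484/11 + 95 − 18·11 + 11^2 = $62. That is the break-even price.
For $14 ≤ P < $62 the firm produces at a loss; below $14 it shuts down.

Shutdown price = $14; break-even price = $62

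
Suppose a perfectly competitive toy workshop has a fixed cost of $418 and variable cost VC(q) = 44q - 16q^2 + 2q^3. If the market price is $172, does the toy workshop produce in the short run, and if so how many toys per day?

Produce at q = 8

Strip out fixed cost: VC = 44q - 16q^2 + 2q^3. Then AVC = 44 - 16q + 2q^2 and MC = 44 - 32q + 6q^2.
The AVC parabola has its vertex at q = 16/4 = 4, where AVC = 44 - 16·4 + 2·4^2 = $12.
P = $172 exceeds min AVC = $12, so the firm stays open.
Solving P = MC: -128 - 32q + 6q^2 = 0 ⇒ q = -8/3 or 8. On the upward-sloping branch, q* = 8.
Check: AVC at q = 8 is $44 ≤ P, so revenue covers variable cost.
Profit = P·q − TC = 172·8 − 770 = $606.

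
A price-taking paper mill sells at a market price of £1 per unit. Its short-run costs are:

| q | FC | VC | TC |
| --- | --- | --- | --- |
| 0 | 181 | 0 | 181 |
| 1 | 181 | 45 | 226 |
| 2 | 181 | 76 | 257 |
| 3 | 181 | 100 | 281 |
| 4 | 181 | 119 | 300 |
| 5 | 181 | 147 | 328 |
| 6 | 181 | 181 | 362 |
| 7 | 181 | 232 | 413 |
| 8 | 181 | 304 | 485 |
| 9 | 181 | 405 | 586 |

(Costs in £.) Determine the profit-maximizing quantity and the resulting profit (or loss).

Compute π = P·q − TC at each output: q=0: -181; q=1: -225; q=2: -255; q=3: -278; q=4: -296; q=5: -323; q=6: -356; q=7: -406; q=8: -477; q=9: -577.
Profit is highest at q = 0. Equivalently, the lowest AVC in the table is 147/5 ≈ £29.40 at q = 5, and P = £1 falls below it — price never covers variable cost, so the firm shuts down and loses only its fixed cost.

q = 0 (shut down); profit = -£181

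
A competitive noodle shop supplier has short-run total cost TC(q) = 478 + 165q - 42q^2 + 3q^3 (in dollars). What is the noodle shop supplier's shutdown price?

Short-run supply begins at min AVC. From VC = 165q - 42q^2 + 3q^3, AVC = 165 - 42q + 3q^2.
dAVC/dq = -42 + 6q = 0 gives q = 7. min AVC = 165 - 42·7 + 3·7^2 = 18.
The firm shuts down for any P below $18.

$18 per unit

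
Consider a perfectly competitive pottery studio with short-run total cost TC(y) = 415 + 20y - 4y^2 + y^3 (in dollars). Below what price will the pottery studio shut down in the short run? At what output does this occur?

$16 per unit, at y = 2

Short-run supply begins at min AVC. From VC = 20y - 4y^2 + y^3, AVC = 20 - 4y + y^2.
At the minimum of AVC, MC = AVC. MC = 20 - 8y + 3y^2; setting MC = AVC gives 2y^2 - 4y = 0, so y = 2. min AVC = 16.
For P < $16 the firm produces nothing.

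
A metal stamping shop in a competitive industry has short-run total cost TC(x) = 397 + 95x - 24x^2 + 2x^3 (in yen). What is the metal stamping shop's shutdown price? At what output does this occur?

¥23 per unit, at x = 6

The shutdown price is the minimum of AVC. VC = 95x - 24x^2 + 2x^3, so AVC = 95 - 24x + 2x^2.
dAVC/dx = -24 + 4x = 0 gives x = 6. min AVC = 95 - 24·6 + 2·6^2 = 23.
For P < ¥23 the firm produces nothing.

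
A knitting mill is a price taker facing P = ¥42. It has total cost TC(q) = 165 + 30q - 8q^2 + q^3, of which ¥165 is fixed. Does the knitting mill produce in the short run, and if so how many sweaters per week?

Produce at q = 6

From TC, MC = TC'(q) = 30 - 16q + 3q^2 and AVC = VC/q = 30 - 8q + q^2.
AVC hits its minimum where MC = AVC, at q = 4, giving min AVC = 30 - 8·4 + 4^2 = ¥14.
Because ¥42 ≥ ¥14, revenue can cover variable cost; the firm operates.
Solving P = MC: -12 - 16q + 3q^2 = 0 ⇒ q = -2/3 or 6. On the upward-sloping branch, q* = 6.
Check: AVC at q = 6 is ¥18 ≤ P, so revenue covers variable cost.
Profit = P·q − TC = 42·6 − 273 = -¥21, a loss, but smaller than the ¥165 fixed cost the firm would lose by shutting down.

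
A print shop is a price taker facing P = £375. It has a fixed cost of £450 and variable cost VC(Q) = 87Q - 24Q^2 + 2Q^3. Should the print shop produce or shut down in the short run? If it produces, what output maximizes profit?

Produce at Q = 12

Strip out fixed cost: VC = 87Q - 24Q^2 + 2Q^3. Then AVC = 87 - 24Q + 2Q^2 and MC = 87 - 48Q + 6Q^2.
The AVC parabola has its vertex at Q = 24/4 = 6, where AVC = 87 - 24·6 + 2·6^2 = £15.
Since P = £375 ≥ min AVC = £15, price covers variable cost and the firm should produce.
Set P = MC: 375 = 87 - 48Q + 6Q^2 → -288 - 48Q + 6Q^2 = 0. The roots are Q = -4 and Q = 12; the profit-maximizing output is on the rising part of MC, so Q* = 12.
Check: AVC at Q = 12 is £87 ≤ P, so revenue covers variable cost.
Profit = P·Q − TC = 375·12 − 1494 = £3006.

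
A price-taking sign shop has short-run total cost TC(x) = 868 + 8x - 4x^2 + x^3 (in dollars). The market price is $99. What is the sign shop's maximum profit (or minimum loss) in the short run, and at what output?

Profit = -$378 at x = 7

AVC = 8 - 4x + x^2 has its minimum $4 at x = 2; price $99 clears that bar, so the firm operates.
With MC = 8 - 8x + 3x^2, P = MC on the upward-sloping part at x* = 7.
TR = 99·7 = 693. TC = 868 + 203 = 1071. Profit = 693 − 1071 = -$378.
Shutting down would mean losing the fixed cost of $868, so operating at a loss of $378 is better by $490.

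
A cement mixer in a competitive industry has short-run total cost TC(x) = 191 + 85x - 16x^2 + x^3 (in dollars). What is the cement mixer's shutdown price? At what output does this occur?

Short-run supply begins at min AVC. From VC = 85x - 16x^2 + x^3, AVC = 85 - 16x + x^2.
dAVC/dx = -16 + 2x = 0 gives x = 8. min AVC = 85 - 16·8 + 8^2 = 21.
The firm shuts down for any P below $21.

$21 per unit, at x = 8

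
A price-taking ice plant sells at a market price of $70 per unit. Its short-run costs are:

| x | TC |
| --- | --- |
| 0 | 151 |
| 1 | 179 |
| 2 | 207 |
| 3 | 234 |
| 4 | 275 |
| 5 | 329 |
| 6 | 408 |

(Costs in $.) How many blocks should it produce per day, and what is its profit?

x = 5; profit = $21

Compute π = P·x − TC at each output: x=0: -151; x=1: -109; x=2: -67; x=3: -24; x=4: 5; x=5: 21; x=6: 12.
Profit is maximized at x = 5. AVC there is 178/5 = $35.60 ≤ P, so producing beats shutting down (which would give -$151).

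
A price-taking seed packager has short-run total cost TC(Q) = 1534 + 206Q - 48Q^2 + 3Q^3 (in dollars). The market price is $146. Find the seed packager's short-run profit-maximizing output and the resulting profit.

Profit = -$334 at Q = 10

AVC = 206 - 48Q + 3Q^2 has its minimum $14 at Q = 8; price $146 clears that bar, so the firm operates.
MC = 206 - 96Q + 9Q^2. Setting P = MC and taking the root on the rising branch gives Q* = 10.
TR = 146·10 = 1460. TC = 1534 + 260 = 1794. Profit = 1460 − 1794 = -$334.
That loss of $334 beats the $1534 the firm would lose by shutting down; producing recovers $1200 of fixed cost.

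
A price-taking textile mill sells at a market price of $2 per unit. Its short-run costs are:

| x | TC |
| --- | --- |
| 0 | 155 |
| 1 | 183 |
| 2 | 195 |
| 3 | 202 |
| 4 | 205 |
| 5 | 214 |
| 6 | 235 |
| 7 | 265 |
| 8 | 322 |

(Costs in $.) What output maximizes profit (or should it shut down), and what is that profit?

x = 0 (shut down); profit = -$155

Tabulate TR − TC: x=0: -155; x=1: -181; x=2: -191; x=3: -196; x=4: -197; x=5: -204; x=6: -223; x=7: -251; x=8: -306.
Profit is highest at x = 0. Equivalently, the lowest AVC in the table is 59/5 ≈ $11.80 at x = 5, and P = $2 falls below it — price never covers variable cost, so the firm shuts down and loses only its fixed cost.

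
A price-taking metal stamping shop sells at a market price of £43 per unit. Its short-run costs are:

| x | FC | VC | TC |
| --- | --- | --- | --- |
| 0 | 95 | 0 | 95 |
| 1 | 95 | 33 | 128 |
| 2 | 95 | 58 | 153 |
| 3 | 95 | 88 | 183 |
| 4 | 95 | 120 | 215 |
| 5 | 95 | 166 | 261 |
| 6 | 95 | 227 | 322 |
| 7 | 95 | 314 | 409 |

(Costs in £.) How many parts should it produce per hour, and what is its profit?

x = 4; profit = -£43

Tabulate TR − TC: x=0: -95; x=1: -85; x=2: -67; x=3: -54; x=4: -43; x=5: -46; x=6: -64; x=7: -108.
Profit is maximized at x = 4. AVC there is 120/4 = £30 ≤ P, so producing beats shutting down (which would give -£95).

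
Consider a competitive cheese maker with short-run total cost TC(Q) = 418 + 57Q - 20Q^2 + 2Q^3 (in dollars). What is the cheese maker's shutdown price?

$7 per unit

The shutdown price is the minimum of AVC. VC = 57Q - 20Q^2 + 2Q^3, so AVC = 57 - 20Q + 2Q^2.
dAVC/dQ = -20 + 4Q = 0 gives Q = 5. min AVC = 57 - 20·5 + 2·5^2 = 7.
For P < $7 the firm produces nothing.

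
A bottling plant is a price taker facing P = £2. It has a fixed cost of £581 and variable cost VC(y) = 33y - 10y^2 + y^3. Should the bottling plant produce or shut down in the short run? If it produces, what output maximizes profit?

Variable cost is VC = 33y - 10y^2 + y^3, so AVC = VC/y = 33 - 10y + y^2 and MC = dTC/dy = 33 - 20y + 3y^2.
AVC hits its minimum where MC = AVC, at y = 5, giving min AVC = 33 - 10·5 + 5^2 = £8.
P = £2 lies below min AVC = £8; no output level covers variable cost.
Best response: produce nothing and absorb the £581 fixed cost.

Shut down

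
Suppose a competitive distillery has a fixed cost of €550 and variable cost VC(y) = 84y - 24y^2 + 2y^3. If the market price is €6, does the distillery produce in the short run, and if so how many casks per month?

Shut down

From TC, MC = TC'(y) = 84 - 48y + 6y^2 and AVC = VC/y = 84 - 24y + 2y^2.
AVC hits its minimum where MC = AVC, at y = 6, giving min AVC = 84 - 24·6 + 2·6^2 = €12.
With P < min AVC (€6 < €12), every unit sold adds to the loss.
Shutting down limits the loss to fixed cost, €550.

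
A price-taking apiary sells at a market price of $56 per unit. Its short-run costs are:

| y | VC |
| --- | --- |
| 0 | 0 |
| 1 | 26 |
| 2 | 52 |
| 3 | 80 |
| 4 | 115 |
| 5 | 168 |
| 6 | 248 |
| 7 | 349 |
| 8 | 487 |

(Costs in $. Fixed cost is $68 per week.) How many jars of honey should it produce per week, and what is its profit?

Profit at each row (π = 56y − TC): y=0: -68; y=1: -38; y=2: -8; y=3: 20; y=4: 41; y=5: 44; y=6: 20; y=7: -25; y=8: -107.
Profit is maximized at y = 5. AVC there is 168/5 = $33.60 ≤ P, so producing beats shutting down (which would give -$68).

y = 5; profit = $44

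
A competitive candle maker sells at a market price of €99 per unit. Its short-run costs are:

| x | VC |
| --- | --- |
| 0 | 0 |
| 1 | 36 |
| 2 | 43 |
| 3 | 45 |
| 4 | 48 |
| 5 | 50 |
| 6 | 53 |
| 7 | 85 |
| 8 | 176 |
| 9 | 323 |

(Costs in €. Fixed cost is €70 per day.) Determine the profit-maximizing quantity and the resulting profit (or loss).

x = 8; profit = €546

Compute π = P·x − TC at each output: x=0: -70; x=1: -7; x=2: 85; x=3: 182; x=4: 278; x=5: 375; x=6: 471; x=7: 538; x=8: 546; x=9: 498.
Profit is maximized at x = 8. AVC there is 176/8 = €22 ≤ P, so producing beats shutting down (which would give -€70).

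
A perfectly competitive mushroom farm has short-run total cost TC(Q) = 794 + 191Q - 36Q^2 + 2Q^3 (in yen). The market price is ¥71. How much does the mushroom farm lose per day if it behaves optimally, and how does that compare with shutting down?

Profit = -¥394 at Q = 10

AVC = 191 - 36Q + 2Q^2; min AVC = ¥29 at Q = 9. Since P = ¥71 ≥ min AVC, the firm produces.
MC = 191 - 72Q + 6Q^2. Setting P = MC and taking the root on the rising branch gives Q* = 10.
TR = 71·10 = 710. TC = 794 + 310 = 1104. Profit = 710 − 1104 = -¥394.
Shutting down would mean losing the fixed cost of ¥794, so operating at a loss of ¥394 is better by ¥400.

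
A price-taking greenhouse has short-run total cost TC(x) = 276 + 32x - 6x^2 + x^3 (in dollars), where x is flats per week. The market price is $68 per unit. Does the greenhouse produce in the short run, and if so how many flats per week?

Produce at x = 6

Strip out fixed cost: VC = 32x - 6x^2 + x^3. Then AVC = 32 - 6x + x^2 and MC = 32 - 12x + 3x^2.
The AVC parabola has its vertex at x = 6/2 = 3, where AVC = 32 - 6·3 + 3^2 = $23.
P = $68 exceeds min AVC = $23, so the firm stays open.
P = MC gives -36 - 12x + 3x^2 = 0, with roots -2 and 6. Take the larger (rising MC): x* = 6.
Check: AVC at x = 6 is $32 ≤ P, so revenue covers variable cost.
Profit = P·x − TC = 68·6 − 468 = -$60, a loss, but smaller than the $276 fixed cost the firm would lose by shutting down.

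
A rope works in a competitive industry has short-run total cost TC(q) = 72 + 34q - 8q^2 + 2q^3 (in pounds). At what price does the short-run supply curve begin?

The firm shuts down when price falls below the minimum of average variable cost. AVC = VC/q = 34 - 8q + 2q^2.
At the minimum of AVC, MC = AVC. MC = 34 - 16q + 6q^2; setting MC = AVC gives 4q^2 - 8q = 0, so q = 2. min AVC = 26.
For P < £26 the firm produces nothing.

£26 per unit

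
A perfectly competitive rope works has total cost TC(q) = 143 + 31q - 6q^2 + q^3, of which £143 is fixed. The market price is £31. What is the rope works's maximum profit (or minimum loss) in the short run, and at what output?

AVC = 31 - 6q + q^2 has its minimum £22 at q = 3; price £31 clears that bar, so the firm operates.
MC = 31 - 12q + 3q^2. Setting P = MC and taking the root on the rising branch gives q* = 4.
TR = 31·4 = 124. TC = 143 + 92 = 235. Profit = 124 − 235 = -£111.
That loss of £111 beats the £143 the firm would lose by shutting down; producing recovers £32 of fixed cost.

Profit = -£111 at q = 4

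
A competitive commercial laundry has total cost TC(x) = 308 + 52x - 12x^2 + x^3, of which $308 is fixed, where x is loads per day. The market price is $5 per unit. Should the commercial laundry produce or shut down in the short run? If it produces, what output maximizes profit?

Shut down

Strip out fixed cost: VC = 52x - 12x^2 + x^3. Then AVC = 52 - 12x + x^2 and MC = 52 - 24x + 3x^2.
AVC hits its minimum where MC = AVC, at x = 6, giving min AVC = 52 - 12·6 + 6^2 = $16.
With P < min AVC ($5 < $16), every unit sold adds to the loss.
Best response: produce nothing and absorb the $308 fixed cost.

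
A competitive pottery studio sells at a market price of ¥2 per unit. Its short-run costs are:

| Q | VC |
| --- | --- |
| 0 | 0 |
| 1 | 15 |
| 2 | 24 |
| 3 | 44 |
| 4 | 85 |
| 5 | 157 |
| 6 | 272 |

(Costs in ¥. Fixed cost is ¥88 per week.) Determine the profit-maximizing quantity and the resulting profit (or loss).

Q = 0 (shut down); profit = -¥88

Tabulate TR − TC: Q=0: -88; Q=1: -101; Q=2: -108; Q=3: -126; Q=4: -165; Q=5: -235; Q=6: -348.
Profit is highest at Q = 0. Equivalently, the lowest AVC in the table is 24/2 ≈ ¥12 at Q = 2, and P = ¥2 falls below it — price never covers variable cost, so the firm shuts down and loses only its fixed cost.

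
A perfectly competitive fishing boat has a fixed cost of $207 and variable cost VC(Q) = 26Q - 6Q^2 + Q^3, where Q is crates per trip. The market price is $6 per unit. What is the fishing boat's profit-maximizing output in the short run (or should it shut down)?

Strip out fixed cost: VC = 26Q - 6Q^2 + Q^3. Then AVC = 26 - 6Q + Q^2 and MC = 26 - 12Q + 3Q^2.
AVC is minimized where dAVC/dQ = -6 + 2Q = 0, at Q = 3; min AVC = 26 - 6·3 + 3^2 = $17.
With P < min AVC ($6 < $17), every unit sold adds to the loss.
The firm minimizes its loss by shutting down and losing only its fixed cost of $207.

Shut down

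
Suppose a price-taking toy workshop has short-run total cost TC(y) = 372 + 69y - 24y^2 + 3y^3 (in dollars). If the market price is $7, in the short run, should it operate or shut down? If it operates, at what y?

Shut down

Strip out fixed cost: VC = 69y - 24y^2 + 3y^3. Then AVC = 69 - 24y + 3y^2 and MC = 69 - 48y + 9y^2.
AVC is minimized where dAVC/dy = -24 + 6y = 0, at y = 4; min AVC = 69 - 24·4 + 3·4^2 = $21.
Since P = $7 < min AVC = $21, price fails to cover variable cost at any output.
Best response: produce nothing and absorb the $372 fixed cost.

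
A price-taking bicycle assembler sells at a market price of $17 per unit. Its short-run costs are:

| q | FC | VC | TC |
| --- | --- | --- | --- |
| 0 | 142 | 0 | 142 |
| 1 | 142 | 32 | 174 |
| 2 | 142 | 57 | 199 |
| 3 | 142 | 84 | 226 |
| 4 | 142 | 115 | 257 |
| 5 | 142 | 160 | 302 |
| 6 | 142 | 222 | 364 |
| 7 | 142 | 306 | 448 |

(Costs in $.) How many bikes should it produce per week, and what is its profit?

q = 0 (shut down); profit = -$142

Profit at each row (π = 17q − TC): q=0: -142; q=1: -157; q=2: -165; q=3: -175; q=4: -189; q=5: -217; q=6: -262; q=7: -329.
Profit is highest at q = 0. Equivalently, the lowest AVC in the table is 84/3 ≈ $28 at q = 3, and P = $17 falls below it — price never covers variable cost, so the firm shuts down and loses only its fixed cost.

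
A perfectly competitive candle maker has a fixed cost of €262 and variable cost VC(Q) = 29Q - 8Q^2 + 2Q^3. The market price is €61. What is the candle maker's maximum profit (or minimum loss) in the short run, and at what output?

AVC = 29 - 8Q + 2Q^2; min AVC = €21 at Q = 2. Since P = €61 ≥ min AVC, the firm produces.
With MC = 29 - 16Q + 6Q^2, P = MC on the upward-sloping part at Q* = 4.
TR = 61·4 = 244. TC = 262 + 116 = 378. Profit = 244 − 378 = -€134.
Shutting down would mean losing the fixed cost of €262, so operating at a loss of €134 is better by €128.

Profit = -€134 at Q = 4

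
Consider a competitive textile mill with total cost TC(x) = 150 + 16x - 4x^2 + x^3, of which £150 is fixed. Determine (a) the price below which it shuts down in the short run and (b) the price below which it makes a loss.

Shutdown price = min AVC. AVC = 16 - 4x + x^2, with vertex at x = 2 and minimum £12.
ATC = 150/x + 16 - 4x + x^2. Setting dATC/dx = −150/x^2 − 4 + 2x = 0 gives x = 5 (since 2·5^3 − 4·5^2 = 150).
min ATC = 150/5 + 16 − 4·5 + 5^2 = £51. That is the break-even price.
Between these two prices the firm operates at a loss; above £51 it earns a profit.

Shutdown price = £12; break-even price = £51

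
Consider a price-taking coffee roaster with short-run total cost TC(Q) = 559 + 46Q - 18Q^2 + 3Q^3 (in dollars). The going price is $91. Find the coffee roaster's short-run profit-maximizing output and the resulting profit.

Profit = -$259 at Q = 5

AVC = 46 - 18Q + 3Q^2; min AVC = $19 at Q = 3. Since P = $91 ≥ min AVC, the firm produces.
With MC = 46 - 36Q + 9Q^2, P = MC on the upward-sloping part at Q* = 5.
TR = 91·5 = 455. TC = 559 + 155 = 714. Profit = 455 − 714 = -$259.
By producing, the firm covers all variable cost plus $300 of fixed cost; shutting down would lose the full $559.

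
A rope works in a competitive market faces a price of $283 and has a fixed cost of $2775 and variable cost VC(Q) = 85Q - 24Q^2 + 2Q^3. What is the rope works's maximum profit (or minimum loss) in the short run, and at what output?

AVC = 85 - 24Q + 2Q^2; min AVC = $13 at Q = 6. Since P = $283 ≥ min AVC, the firm produces.
With MC = 85 - 48Q + 6Q^2, P = MC on the upward-sloping part at Q* = 11.
TR = 283·11 = 3113. TC = 2775 + 693 = 3468. Profit = 3113 − 3468 = -$355.
That loss of $355 beats the $2775 the firm would lose by shutting down; producing recovers $2420 of fixed cost.

Profit = -$355 at Q = 11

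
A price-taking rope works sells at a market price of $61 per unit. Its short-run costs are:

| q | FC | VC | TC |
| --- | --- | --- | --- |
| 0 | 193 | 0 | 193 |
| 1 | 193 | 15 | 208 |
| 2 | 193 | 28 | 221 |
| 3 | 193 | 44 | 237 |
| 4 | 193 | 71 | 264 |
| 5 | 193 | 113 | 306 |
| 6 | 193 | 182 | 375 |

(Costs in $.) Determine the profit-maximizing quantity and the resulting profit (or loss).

q = 5; profit = -$1

Compute π = P·q − TC at each output: q=0: -193; q=1: -147; q=2: -99; q=3: -54; q=4: -20; q=5: -1; q=6: -9.
Profit is maximized at q = 5. AVC there is 113/5 = $22.60 ≤ P, so producing beats shutting down (which would give -$193).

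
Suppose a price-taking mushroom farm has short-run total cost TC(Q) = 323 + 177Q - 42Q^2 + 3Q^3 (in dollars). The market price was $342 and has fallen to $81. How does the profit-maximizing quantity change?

AVC = 177 - 42Q + 3Q^2, minimized at Q = 7 where min AVC = $30. MC = 177 - 84Q + 9Q^2.
With P = $342 above the shutdown price, P = MC gives Q = 11.
At P = $81 ≥ min AVC, set P = MC: Q = 8. The firm stays open but cuts output.

Output falls from 11 to 8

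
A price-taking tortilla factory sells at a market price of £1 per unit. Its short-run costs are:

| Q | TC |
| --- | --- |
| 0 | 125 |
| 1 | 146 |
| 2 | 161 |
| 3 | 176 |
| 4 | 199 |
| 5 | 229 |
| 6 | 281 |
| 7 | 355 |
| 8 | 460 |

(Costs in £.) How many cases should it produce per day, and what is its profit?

Q = 0 (shut down); profit = -£125

Compute π = P·Q − TC at each output: Q=0: -125; Q=1: -145; Q=2: -159; Q=3: -173; Q=4: -195; Q=5: -224; Q=6: -275; Q=7: -348; Q=8: -452.
Profit is highest at Q = 0. Equivalently, the lowest AVC in the table is 51/3 ≈ £17 at Q = 3, and P = £1 falls below it — price never covers variable cost, so the firm shuts down and loses only its fixed cost.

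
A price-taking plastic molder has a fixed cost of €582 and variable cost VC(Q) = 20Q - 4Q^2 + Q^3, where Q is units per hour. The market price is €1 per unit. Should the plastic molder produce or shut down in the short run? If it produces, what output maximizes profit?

Shut down

From TC, MC = TC'(Q) = 20 - 8Q + 3Q^2 and AVC = VC/Q = 20 - 4Q + Q^2.
The AVC parabola has its vertex at Q = 4/2 = 2, where AVC = 20 - 4·2 + 2^2 = €16.
Since P = €1 < min AVC = €16, price fails to cover variable cost at any output.
Shutting down limits the loss to fixed cost, €582.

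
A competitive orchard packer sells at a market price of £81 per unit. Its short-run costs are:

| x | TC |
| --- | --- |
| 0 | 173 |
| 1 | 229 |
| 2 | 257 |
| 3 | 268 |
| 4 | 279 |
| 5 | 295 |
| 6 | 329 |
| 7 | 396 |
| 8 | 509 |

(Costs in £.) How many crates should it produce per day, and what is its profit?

Compute π = P·x − TC at each output: x=0: -173; x=1: -148; x=2: -95; x=3: -25; x=4: 45; x=5: 110; x=6: 157; x=7: 171; x=8: 139.
Profit is maximized at x = 7. AVC there is 223/7 = £31.86 ≤ P, so producing beats shutting down (which would give -£173).

x = 7; profit = £171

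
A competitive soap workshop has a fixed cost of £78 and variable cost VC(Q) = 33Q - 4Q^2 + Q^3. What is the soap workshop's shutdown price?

£29 per unit

The shutdown price is the minimum of AVC. VC = 33Q - 4Q^2 + Q^3, so AVC = 33 - 4Q + Q^2.
dAVC/dQ = -4 + 2Q = 0 gives Q = 2. min AVC = 33 - 4·2 + 2^2 = 29.
The firm shuts down for any P below £29.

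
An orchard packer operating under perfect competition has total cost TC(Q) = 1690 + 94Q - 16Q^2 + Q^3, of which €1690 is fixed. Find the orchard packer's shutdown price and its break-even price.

Shutdown price = €30; break-even price = €185

AVC = 94 - 16Q + Q^2; minimized at Q = 8, giving min AVC = €30. That is the shutdown price.
ATC = 1690/Q + 94 - 16Q + Q^2. Setting dATC/dQ = −1690/Q^2 − 16 + 2Q = 0 gives Q = 13 (since 2·13^3 − 16·13^2 = 1690).
min ATC = 1690/13 + 94 − 16·13 + 13^2 = €185. That is the break-even price.
For €30 ≤ P < €185 the firm produces at a loss; below €30 it shuts down.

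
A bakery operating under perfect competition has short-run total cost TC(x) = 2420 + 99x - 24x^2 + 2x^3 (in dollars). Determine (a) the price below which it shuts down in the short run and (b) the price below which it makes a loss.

Shutdown price = min AVC. AVC = 99 - 24x + 2x^2, with vertex at x = 6 and minimum $27.
ATC = 2420/x + 99 - 24x + 2x^2. Setting dATC/dx = −2420/x^2 − 24 + 4x = 0 gives x = 11 (since 4·11^3 − 24·11^2 = 2420).
min ATC = 2420/11 + 99 − 24·11 + 2·11^2 = $297. That is the break-even price.
Between these two prices the firm operates at a loss; above $297 it earns a profit.

Shutdown price = $27; break-even price = $297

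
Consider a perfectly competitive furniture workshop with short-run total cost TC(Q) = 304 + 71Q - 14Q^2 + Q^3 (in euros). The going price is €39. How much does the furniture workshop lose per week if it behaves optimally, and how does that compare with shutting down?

Profit = -€176 at Q = 8

AVC = 71 - 14Q + Q^2; min AVC = €22 at Q = 7. Since P = €39 ≥ min AVC, the firm produces.
MC = 71 - 28Q + 3Q^2. Setting P = MC and taking the root on the rising branch gives Q* = 8.
TR = 39·8 = 312. TC = 304 + 184 = 488. Profit = 312 − 488 = -€176.
That loss of €176 beats the €304 the firm would lose by shutting down; producing recovers €128 of fixed cost.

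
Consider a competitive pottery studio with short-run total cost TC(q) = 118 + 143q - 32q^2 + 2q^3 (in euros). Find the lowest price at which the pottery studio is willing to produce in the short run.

€15 per unit

The firm shuts down when price falls below the minimum of average variable cost. AVC = VC/q = 143 - 32q + 2q^2.
At the minimum of AVC, MC = AVC. MC = 143 - 64q + 6q^2; setting MC = AVC gives 4q^2 - 32q = 0, so q = 8. min AVC = 15.
The firm shuts down for any P below €15.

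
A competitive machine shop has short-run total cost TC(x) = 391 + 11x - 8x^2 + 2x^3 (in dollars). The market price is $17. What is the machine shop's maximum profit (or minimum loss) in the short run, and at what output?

Profit = -$355 at x = 3

AVC = 11 - 8x + 2x^2 has its minimum $3 at x = 2; price $17 clears that bar, so the firm operates.
With MC = 11 - 16x + 6x^2, P = MC on the upward-sloping part at x* = 3.
TR = 17·3 = 51. TC = 391 + 15 = 406. Profit = 51 − 406 = -$355.
By producing, the firm covers all variable cost plus $36 of fixed cost; shutting down would lose the full $391.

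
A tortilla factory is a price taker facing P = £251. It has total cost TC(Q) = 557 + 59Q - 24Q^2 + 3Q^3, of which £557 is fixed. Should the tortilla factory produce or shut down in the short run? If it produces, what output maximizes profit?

Variable cost is VC = 59Q - 24Q^2 + 3Q^3, so AVC = VC/Q = 59 - 24Q + 3Q^2 and MC = dTC/dQ = 59 - 48Q + 9Q^2.
AVC is minimized where dAVC/dQ = -24 + 6Q = 0, at Q = 4; min AVC = 59 - 24·4 + 3·4^2 = £11.
P = £251 exceeds min AVC = £11, so the firm stays open.
Set P = MC: 251 = 59 - 48Q + 9Q^2 → -192 - 48Q + 9Q^2 = 0. The roots are Q = -8/3 and Q = 8; the profit-maximizing output is on the rising part of MC, so Q* = 8.
Check: AVC at Q = 8 is £59 ≤ P, so revenue covers variable cost.
Profit = P·Q − TC = 251·8 − 1029 = £979.

Produce at Q = 8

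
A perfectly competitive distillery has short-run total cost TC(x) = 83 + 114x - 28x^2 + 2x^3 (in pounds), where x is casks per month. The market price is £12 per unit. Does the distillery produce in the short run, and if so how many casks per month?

Shut down

Variable cost is VC = 114x - 28x^2 + 2x^3, so AVC = VC/x = 114 - 28x + 2x^2 and MC = dTC/dx = 114 - 56x + 6x^2.
AVC hits its minimum where MC = AVC, at x = 7, giving min AVC = 114 - 28·7 + 2·7^2 = £16.
P = £12 lies below min AVC = £16; no output level covers variable cost.
The firm minimizes its loss by shutting down and losing only its fixed cost of £83.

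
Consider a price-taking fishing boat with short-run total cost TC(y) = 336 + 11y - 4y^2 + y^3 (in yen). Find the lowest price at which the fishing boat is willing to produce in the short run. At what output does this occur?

The shutdown price is the minimum of AVC. VC = 11y - 4y^2 + y^3, so AVC = 11 - 4y + y^2.
dAVC/dy = -4 + 2y = 0 gives y = 2. min AVC = 11 - 4·2 + 2^2 = 7.
For P < ¥7 the firm produces nothing.

¥7 per unit, at y = 2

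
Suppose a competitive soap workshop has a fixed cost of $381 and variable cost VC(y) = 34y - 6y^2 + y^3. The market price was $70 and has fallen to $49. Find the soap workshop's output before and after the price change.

AVC = 34 - 6y + y^2, minimized at y = 3 where min AVC = $25. MC = 34 - 12y + 3y^2.
With P = $70 above the shutdown price, P = MC gives y = 6.
At P = $49 ≥ min AVC, set P = MC: y = 5. The firm stays open but cuts output.

Output falls from 6 to 5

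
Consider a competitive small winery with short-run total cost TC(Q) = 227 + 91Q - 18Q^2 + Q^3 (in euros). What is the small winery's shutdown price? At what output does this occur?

€10 per unit, at Q = 9

Short-run supply begins at min AVC. From VC = 91Q - 18Q^2 + Q^3, AVC = 91 - 18Q + Q^2.
dAVC/dQ = -18 + 2Q = 0 gives Q = 9. min AVC = 91 - 18·9 + 9^2 = 10.
For P < €10 the firm produces nothing.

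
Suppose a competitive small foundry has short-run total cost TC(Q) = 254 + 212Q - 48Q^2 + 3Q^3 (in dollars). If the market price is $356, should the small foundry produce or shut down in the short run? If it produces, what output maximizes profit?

Produce at Q = 12

Variable cost is VC = 212Q - 48Q^2 + 3Q^3, so AVC = VC/Q = 212 - 48Q + 3Q^2 and MC = dTC/dQ = 212 - 96Q + 9Q^2.
AVC is minimized where dAVC/dQ = -48 + 6Q = 0, at Q = 8; min AVC = 212 - 48·8 + 3·8^2 = $20.
Since P = $356 ≥ min AVC = $20, price covers variable cost and the firm should produce.
Solving P = MC: -144 - 96Q + 9Q^2 = 0 ⇒ Q = -4/3 or 12. On the upward-sloping branch, Q* = 12.
Check: AVC at Q = 12 is $68 ≤ P, so revenue covers variable cost.
Profit = P·Q − TC = 356·12 − 1070 = $3202.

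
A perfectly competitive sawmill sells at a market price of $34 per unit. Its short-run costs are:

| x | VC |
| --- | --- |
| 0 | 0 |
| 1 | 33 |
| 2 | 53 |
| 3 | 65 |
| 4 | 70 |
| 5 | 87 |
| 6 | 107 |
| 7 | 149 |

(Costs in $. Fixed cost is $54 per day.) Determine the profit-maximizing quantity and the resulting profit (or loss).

Tabulate TR − TC: x=0: -54; x=1: -53; x=2: -39; x=3: -17; x=4: 12; x=5: 29; x=6: 43; x=7: 35.
Profit is maximized at x = 6. AVC there is 107/6 = $17.83 ≤ P, so producing beats shutting down (which would give -$54).

x = 6; profit = $43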